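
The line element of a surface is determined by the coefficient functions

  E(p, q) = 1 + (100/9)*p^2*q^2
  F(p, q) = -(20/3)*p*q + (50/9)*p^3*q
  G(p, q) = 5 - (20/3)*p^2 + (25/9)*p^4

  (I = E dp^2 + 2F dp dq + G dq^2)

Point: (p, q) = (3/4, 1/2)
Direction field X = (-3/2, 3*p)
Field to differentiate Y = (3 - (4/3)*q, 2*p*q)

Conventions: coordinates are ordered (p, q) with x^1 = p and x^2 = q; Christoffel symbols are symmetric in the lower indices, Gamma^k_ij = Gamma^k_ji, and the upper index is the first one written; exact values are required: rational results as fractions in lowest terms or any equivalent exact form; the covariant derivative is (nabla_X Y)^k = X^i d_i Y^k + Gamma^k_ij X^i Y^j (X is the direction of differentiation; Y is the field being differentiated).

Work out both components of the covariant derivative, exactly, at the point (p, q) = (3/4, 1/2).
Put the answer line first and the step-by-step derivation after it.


Answer: (nabla_X Y)^p = -841/567, (nabla_X Y)^q = 2657/4536

E = 41/16, F = -85/64, G = 545/256 at the point
E_p = 25/6, E_q = 25/4, F_p = 65/48, F_q = -85/32, G_p = -85/16, G_q = 0
EG - F^2 = 945/256;  g^inv = (256/945) * [[545/256, 85/64], [85/64, 41/16]]
first-kind symbols [ij,l] = (1/2)(d_i g_jl + d_j g_il - d_l g_ij): [pp,p] = E_p/2 = 25/12, [pp,q] = F_p - E_q/2 = -85/48, [pq,p] = E_q/2 = 25/8, [pq,q] = G_p/2 = -85/32, [qq,p] = F_q - G_p/2 = 0, [qq,q] = G_q/2 = 0
Gamma^p_ij = (G*[ij,p] - F*[ij,q])/(EG - F^2), Gamma^q_ij = (E*[ij,q] - F*[ij,p])/(EG - F^2)
Gamma_ppp = 320/567, Gamma_ppq = 160/189, Gamma_pqq = 0, Gamma_qpp = -272/567, Gamma_qpq = -136/189, Gamma_qqq = 0
X = (-3/2, 9/4), Y = (7/3, 3/4) at the point


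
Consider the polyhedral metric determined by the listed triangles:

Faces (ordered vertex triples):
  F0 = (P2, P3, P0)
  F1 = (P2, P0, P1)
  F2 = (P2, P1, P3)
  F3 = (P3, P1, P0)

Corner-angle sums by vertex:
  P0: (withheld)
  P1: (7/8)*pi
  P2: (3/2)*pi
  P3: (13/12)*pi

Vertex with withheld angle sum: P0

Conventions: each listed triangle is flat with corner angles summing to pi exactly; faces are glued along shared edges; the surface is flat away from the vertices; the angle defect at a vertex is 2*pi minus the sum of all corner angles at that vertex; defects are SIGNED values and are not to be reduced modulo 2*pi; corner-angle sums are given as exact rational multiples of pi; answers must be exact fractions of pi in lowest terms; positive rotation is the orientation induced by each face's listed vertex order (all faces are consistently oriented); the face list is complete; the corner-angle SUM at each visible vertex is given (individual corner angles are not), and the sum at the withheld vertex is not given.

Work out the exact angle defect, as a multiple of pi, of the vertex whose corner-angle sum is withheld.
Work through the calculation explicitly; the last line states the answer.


V = 4, E = 6, F = 4; chi = V - E + F = 2
Gauss-Bonnet: total defect = 2*pi*chi = 4*pi; visible defects sum to (61/24)*pi

Answer: defect(P0) = (35/24)*pi


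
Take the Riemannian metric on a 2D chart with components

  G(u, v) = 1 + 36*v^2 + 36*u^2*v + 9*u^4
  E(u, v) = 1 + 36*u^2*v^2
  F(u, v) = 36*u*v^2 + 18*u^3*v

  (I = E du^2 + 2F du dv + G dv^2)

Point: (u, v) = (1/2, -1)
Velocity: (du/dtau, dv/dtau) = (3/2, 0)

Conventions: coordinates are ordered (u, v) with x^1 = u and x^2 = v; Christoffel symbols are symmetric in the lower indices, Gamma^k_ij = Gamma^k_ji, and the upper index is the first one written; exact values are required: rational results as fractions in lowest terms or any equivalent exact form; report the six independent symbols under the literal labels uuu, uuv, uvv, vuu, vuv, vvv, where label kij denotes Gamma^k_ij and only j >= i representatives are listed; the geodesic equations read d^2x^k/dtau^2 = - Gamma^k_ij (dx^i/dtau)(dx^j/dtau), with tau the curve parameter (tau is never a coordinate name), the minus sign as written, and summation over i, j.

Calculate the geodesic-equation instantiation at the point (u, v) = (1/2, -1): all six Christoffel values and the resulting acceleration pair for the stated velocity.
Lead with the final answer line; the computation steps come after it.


Answer: Gamma_uuu = 288/601, Gamma_uuv = -144/601, Gamma_uvv = -288/601, Gamma_vuu = 504/601, Gamma_vuv = -252/601, Gamma_vvv = -504/601; accelerations (d^2u/dtau^2, d^2v/dtau^2) = (-648/601, -1134/601)

E = 10, F = 63/4, G = 457/16 at the point
E_u = 36, E_v = -18, F_u = 45/2, F_v = -135/4, G_u = -63/2, G_v = -63
EG - F^2 = 601/16;  g^inv = (16/601) * [[457/16, -63/4], [-63/4, 10]]
first-kind symbols [ij,l] = (1/2)(d_i g_jl + d_j g_il - d_l g_ij): [uu,u] = E_u/2 = 18, [uu,v] = F_u - E_v/2 = 63/2, [uv,u] = E_v/2 = -9, [uv,v] = G_u/2 = -63/4, [vv,u] = F_v - G_u/2 = -18, [vv,v] = G_v/2 = -63/2
Gamma^u_ij = (G*[ij,u] - F*[ij,v])/(EG - F^2), Gamma^v_ij = (E*[ij,v] - F*[ij,u])/(EG - F^2)
Gamma_uuu = 288/601, Gamma_uuv = -144/601, Gamma_uvv = -288/601, Gamma_vuu = 504/601, Gamma_vuv = -252/601, Gamma_vvv = -504/601
d^2u/dtau^2 = -(Gamma_uuu*(3/2)^2 + 2*Gamma_uuv*(3/2)*(0) + Gamma_uvv*(0)^2) = -648/601
d^2v/dtau^2 = -(Gamma_vuu*(3/2)^2 + 2*Gamma_vuv*(3/2)*(0) + Gamma_vvv*(0)^2) = -1134/601


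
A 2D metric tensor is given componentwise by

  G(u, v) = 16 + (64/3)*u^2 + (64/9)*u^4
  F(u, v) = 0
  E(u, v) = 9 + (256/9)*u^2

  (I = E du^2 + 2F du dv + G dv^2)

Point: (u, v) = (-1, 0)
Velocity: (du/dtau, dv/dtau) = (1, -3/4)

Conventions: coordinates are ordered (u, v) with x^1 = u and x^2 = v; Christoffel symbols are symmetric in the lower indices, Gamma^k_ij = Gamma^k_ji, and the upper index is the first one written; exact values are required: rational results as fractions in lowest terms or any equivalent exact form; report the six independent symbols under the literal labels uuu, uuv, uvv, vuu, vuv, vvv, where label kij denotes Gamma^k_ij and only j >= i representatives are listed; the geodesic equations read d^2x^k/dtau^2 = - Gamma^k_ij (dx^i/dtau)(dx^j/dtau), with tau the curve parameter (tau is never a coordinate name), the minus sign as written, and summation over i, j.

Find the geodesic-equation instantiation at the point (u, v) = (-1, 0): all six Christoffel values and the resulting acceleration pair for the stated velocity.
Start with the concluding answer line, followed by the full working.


Answer: Gamma_uuu = -256/337, Gamma_uuv = 0, Gamma_uvv = 320/337, Gamma_vuu = 0, Gamma_vuv = -4/5, Gamma_vvv = 0; accelerations (d^2u/dtau^2, d^2v/dtau^2) = (76/337, -6/5)

E = 337/9, F = 0, G = 400/9 at the point
E_u = -512/9, E_v = 0, F_u = 0, F_v = 0, G_u = -640/9, G_v = 0
EG - F^2 = 134800/81;  g^inv = (81/134800) * [[400/9, 0], [0, 337/9]]
first-kind symbols [ij,l] = (1/2)(d_i g_jl + d_j g_il - d_l g_ij): [uu,u] = E_u/2 = -256/9, [uu,v] = F_u - E_v/2 = 0, [uv,u] = E_v/2 = 0, [uv,v] = G_u/2 = -320/9, [vv,u] = F_v - G_u/2 = 320/9, [vv,v] = G_v/2 = 0
Gamma^u_ij = (G*[ij,u] - F*[ij,v])/(EG - F^2), Gamma^v_ij = (E*[ij,v] - F*[ij,u])/(EG - F^2)
Gamma_uuu = -256/337, Gamma_uuv = 0, Gamma_uvv = 320/337, Gamma_vuu = 0, Gamma_vuv = -4/5, Gamma_vvv = 0
d^2u/dtau^2 = -(Gamma_uuu*(1)^2 + 2*Gamma_uuv*(1)*(-3/4) + Gamma_uvv*(-3/4)^2) = 76/337
d^2v/dtau^2 = -(Gamma_vuu*(1)^2 + 2*Gamma_vuv*(1)*(-3/4) + Gamma_vvv*(-3/4)^2) = -6/5


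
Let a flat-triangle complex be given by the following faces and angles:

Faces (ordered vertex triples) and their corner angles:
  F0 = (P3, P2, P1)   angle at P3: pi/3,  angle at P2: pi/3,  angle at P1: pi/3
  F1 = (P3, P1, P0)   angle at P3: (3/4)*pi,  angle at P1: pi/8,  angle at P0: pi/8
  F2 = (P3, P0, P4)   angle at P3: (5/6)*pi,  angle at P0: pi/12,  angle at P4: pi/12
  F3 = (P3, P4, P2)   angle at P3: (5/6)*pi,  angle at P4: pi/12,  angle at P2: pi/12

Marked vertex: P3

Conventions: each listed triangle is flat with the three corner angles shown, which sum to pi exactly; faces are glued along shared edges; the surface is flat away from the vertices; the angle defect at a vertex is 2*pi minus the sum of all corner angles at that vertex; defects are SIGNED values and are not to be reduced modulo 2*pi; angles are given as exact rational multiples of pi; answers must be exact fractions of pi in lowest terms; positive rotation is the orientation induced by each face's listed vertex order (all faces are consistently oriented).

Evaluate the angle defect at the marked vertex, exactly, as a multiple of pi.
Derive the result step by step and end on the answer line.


Sum of corner angles at P3: (11/4)*pi
defect = 2*pi - (11/4)*pi

Answer: defect(P3) = (-3/4)*pi


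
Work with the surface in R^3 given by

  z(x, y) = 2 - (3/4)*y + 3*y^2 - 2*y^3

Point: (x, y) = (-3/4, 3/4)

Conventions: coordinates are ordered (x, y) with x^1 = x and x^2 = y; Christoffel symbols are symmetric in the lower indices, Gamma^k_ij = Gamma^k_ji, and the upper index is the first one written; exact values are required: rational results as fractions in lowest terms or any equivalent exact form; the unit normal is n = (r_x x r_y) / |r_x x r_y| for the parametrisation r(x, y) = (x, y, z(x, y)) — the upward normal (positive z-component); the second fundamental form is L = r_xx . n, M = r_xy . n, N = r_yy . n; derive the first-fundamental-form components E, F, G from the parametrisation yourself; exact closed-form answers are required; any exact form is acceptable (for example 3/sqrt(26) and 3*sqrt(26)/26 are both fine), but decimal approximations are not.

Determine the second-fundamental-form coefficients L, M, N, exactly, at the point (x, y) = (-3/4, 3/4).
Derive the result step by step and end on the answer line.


z_x = 0, z_y = 3/8, z_xx = 0, z_xy = 0, z_yy = -3
E = 1, F = 0, G = 73/64; answer radicand W^2 = 73/64
unnormalised second-form numerators: l = 0, m = 0, n = -3; L = l/sqrt(73/64), and similarly M = m/sqrt(W^2), N = n/sqrt(W^2)

Answer: L = 0, M = 0, N = -24*sqrt(73)/73


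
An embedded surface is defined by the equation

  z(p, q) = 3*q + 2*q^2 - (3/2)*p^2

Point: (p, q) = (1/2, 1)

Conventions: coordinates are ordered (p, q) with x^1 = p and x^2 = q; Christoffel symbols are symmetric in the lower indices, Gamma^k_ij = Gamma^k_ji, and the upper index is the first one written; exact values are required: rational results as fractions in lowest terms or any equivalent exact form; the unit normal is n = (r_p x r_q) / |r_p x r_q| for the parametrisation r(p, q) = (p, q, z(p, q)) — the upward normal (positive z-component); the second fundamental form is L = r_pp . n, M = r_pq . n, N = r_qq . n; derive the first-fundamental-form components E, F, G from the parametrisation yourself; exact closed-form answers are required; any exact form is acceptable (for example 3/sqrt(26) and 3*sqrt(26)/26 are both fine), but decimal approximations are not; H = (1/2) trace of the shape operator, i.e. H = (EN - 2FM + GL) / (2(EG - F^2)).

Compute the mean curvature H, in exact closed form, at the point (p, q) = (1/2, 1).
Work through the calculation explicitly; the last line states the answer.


z_p = -3/2, z_q = 7, z_pp = -3, z_pq = 0, z_qq = 4
E = 13/4, F = -21/2, G = 50; answer radicand W^2 = 209/4
unnormalised second-form numerators: l = -3, m = 0, n = 4; L = l/sqrt(209/4), and similarly M = m/sqrt(W^2), N = n/sqrt(W^2)
H = (E*n - 2*F*m + G*l) / (2*(EG - F^2)*sqrt(W^2)); E*n - 2*F*m + G*l = -137, EG - F^2 = 209/4, so H = (-274/209)/sqrt(209/4)

Answer: H = -548*sqrt(209)/43681


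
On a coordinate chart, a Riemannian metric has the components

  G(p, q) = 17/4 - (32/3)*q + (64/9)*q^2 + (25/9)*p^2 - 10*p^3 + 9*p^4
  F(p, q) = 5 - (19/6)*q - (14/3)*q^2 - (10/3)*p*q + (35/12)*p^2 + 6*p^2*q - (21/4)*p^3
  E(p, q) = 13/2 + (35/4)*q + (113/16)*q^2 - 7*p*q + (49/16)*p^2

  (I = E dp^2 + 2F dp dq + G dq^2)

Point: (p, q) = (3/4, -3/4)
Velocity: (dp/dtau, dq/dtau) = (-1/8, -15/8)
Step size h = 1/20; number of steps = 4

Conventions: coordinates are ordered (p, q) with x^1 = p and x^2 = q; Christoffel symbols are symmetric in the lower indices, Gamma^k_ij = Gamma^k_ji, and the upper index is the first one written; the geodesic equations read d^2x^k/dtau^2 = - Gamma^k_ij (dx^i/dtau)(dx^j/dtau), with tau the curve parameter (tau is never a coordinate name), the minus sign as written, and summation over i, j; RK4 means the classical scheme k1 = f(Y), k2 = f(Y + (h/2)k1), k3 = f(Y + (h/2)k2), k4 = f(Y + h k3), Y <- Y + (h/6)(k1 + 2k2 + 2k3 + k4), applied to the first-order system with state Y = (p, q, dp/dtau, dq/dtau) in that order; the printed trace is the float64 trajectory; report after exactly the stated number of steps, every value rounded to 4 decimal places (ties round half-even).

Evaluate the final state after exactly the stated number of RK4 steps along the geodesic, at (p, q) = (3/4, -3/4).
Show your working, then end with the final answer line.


f(Y) = (dp/dtau, dq/dtau, -Gamma^p_ij Y'^i Y'^j, -Gamma^q_ij Y'^i Y'^j) with the Gammas evaluated at the stage position; h = 0.050000; intermediate values shown to 6 dp
step 0: p = 0.7500, q = -0.7500, dp/dtau = -0.1250, dq/dtau = -1.8750
step 1:
  k1: at (p, q) = (0.750000, -0.750000), (dp/dtau, dq/dtau) = (-0.125000, -1.875000); Gamma_ppp = 0.684179, Gamma_ppq = -0.432377, Gamma_pqq = 0.652396, Gamma_qpp = -0.461973, Gamma_qpq = 0.167951, Gamma_qqq = -0.788424; k1 = (-0.125000, -1.875000, -2.101593, 2.700293)
  k2: at (p, q) = (0.746875, -0.796875), (dp/dtau, dq/dtau) = (-0.177540, -1.807493); Gamma_ppp = 0.652077, Gamma_ppq = -0.442547, Gamma_pqq = 0.649551, Gamma_qpp = -0.413214, Gamma_qpq = 0.153259, Gamma_qqq = -0.753853; k2 = (-0.177540, -1.807493, -1.858627, 2.377524)
  k3: at (p, q) = (0.745562, -0.795187), (dp/dtau, dq/dtau) = (-0.171466, -1.815562); Gamma_ppp = 0.653798, Gamma_ppq = -0.442388, Gamma_pqq = 0.652705, Gamma_qpp = -0.413610, Gamma_qpq = 0.153310, Gamma_qqq = -0.756270; k3 = (-0.171466, -1.815562, -1.895273, 2.409573)
  k4: at (p, q) = (0.741427, -0.840778), (dp/dtau, dq/dtau) = (-0.219764, -1.754521); Gamma_ppp = 0.625753, Gamma_ppq = -0.451138, Gamma_pqq = 0.650881, Gamma_qpp = -0.369933, Gamma_qpq = 0.139174, Gamma_qqq = -0.724947; k4 = (-0.219764, -1.754521, -1.685957, 2.142178)
  Y <- Y + (h/6)(k1 + 2k2 + 2k3 + k4): p = 0.7413, q = -0.8406, dp/dtau = -0.2191, dq/dtau = -1.7549
step 2:
  k1: at (p, q) = (0.741310, -0.840630), (dp/dtau, dq/dtau) = (-0.219128, -1.754861); Gamma_ppp = 0.625891, Gamma_ppq = -0.451131, Gamma_pqq = 0.651148, Gamma_qpp = -0.369952, Gamma_qpq = 0.139181, Gamma_qqq = -0.725144; k1 = (-0.219128, -1.754861, -1.688332, 2.143829)
  k2: at (p, q) = (0.735832, -0.884502), (dp/dtau, dq/dtau) = (-0.261336, -1.701265); Gamma_ppp = 0.601812, Gamma_ppq = -0.458659, Gamma_pqq = 0.651104, Gamma_qpp = -0.330587, Gamma_qpq = 0.125691, Gamma_qqq = -0.697356; k2 = (-0.261336, -1.701265, -1.517754, 1.929173)
  k3: at (p, q) = (0.734777, -0.883162), (dp/dtau, dq/dtau) = (-0.257072, -1.706632); Gamma_ppp = 0.602956, Gamma_ppq = -0.458653, Gamma_pqq = 0.653424, Gamma_qpp = -0.330652, Gamma_qpq = 0.125781, Gamma_qqq = -0.699008; k3 = (-0.257072, -1.706632, -1.540557, 1.947409)
  k4: at (p, q) = (0.728457, -0.925962), (dp/dtau, dq/dtau) = (-0.296156, -1.657491); Gamma_ppp = 0.581659, Gamma_ppq = -0.465262, Gamma_pqq = 0.653816, Gamma_qpp = -0.294657, Gamma_qpq = 0.112978, Gamma_qqq = -0.673432; k4 = (-0.296156, -1.657491, -1.390459, 1.765030)
  Y <- Y + (h/6)(k1 + 2k2 + 2k3 + k4): p = 0.7284, q = -0.9259, dp/dtau = -0.2958, dq/dtau = -1.6577
step 3:
  k1: at (p, q) = (0.728376, -0.925865), (dp/dtau, dq/dtau) = (-0.295756, -1.657678); Gamma_ppp = 0.581737, Gamma_ppq = -0.465265, Gamma_pqq = 0.653985, Gamma_qpp = -0.294652, Gamma_qpq = 0.112985, Gamma_qqq = -0.673545; k1 = (-0.295756, -1.657678, -1.391758, 1.765820)
  k2: at (p, q) = (0.720982, -0.967307), (dp/dtau, dq/dtau) = (-0.330550, -1.613532); Gamma_ppp = 0.563157, Gamma_ppq = -0.471089, Gamma_pqq = 0.655324, Gamma_qpp = -0.261531, Gamma_qpq = 0.100899, Gamma_qqq = -0.650359; k2 = (-0.330550, -1.613532, -1.265146, 1.614146)
  k3: at (p, q) = (0.720112, -0.966203), (dp/dtau, dq/dtau) = (-0.327385, -1.617324); Gamma_ppp = 0.563959, Gamma_ppq = -0.471153, Gamma_pqq = 0.657086, Gamma_qpp = -0.261451, Gamma_qpq = 0.101002, Gamma_qqq = -0.651541; k3 = (-0.327385, -1.617324, -1.280271, 1.625325)
  k4: at (p, q) = (0.712007, -1.006731), (dp/dtau, dq/dtau) = (-0.359770, -1.576411); Gamma_ppp = 0.547384, Gamma_ppq = -0.476338, Gamma_pqq = 0.658502, Gamma_qpp = -0.230717, Gamma_qpq = 0.089618, Gamma_qqq = -0.629942; k4 = (-0.359770, -1.576411, -1.166971, 1.493663)
  Y <- Y + (h/6)(k1 + 2k2 + 2k3 + k4): p = 0.7119, q = -1.0067, dp/dtau = -0.3595, dq/dtau = -1.5765
step 4:
  k1: at (p, q) = (0.711948, -1.006663), (dp/dtau, dq/dtau) = (-0.359503, -1.576524); Gamma_ppp = 0.547431, Gamma_ppq = -0.476344, Gamma_pqq = 0.658615, Gamma_qpp = -0.230704, Gamma_qpq = 0.089624, Gamma_qqq = -0.630013; k1 = (-0.359503, -1.576524, -1.167741, 1.494078)
  k2: at (p, q) = (0.702960, -1.046076), (dp/dtau, dq/dtau) = (-0.388696, -1.539172); Gamma_ppp = 0.532816, Gamma_ppq = -0.480987, Gamma_pqq = 0.660475, Gamma_qpp = -0.202017, Gamma_qpq = 0.078943, Gamma_qqq = -0.610120; k2 = (-0.388696, -1.539172, -1.069679, 1.381467)
  k3: at (p, q) = (0.702230, -1.045142), (dp/dtau, dq/dtau) = (-0.386245, -1.541987); Gamma_ppp = 0.533400, Gamma_ppq = -0.481083, Gamma_pqq = 0.661845, Gamma_qpp = -0.201877, Gamma_qpq = 0.079050, Gamma_qqq = -0.610997; k3 = (-0.386245, -1.541987, -1.080209, 1.388737)
  k4: at (p, q) = (0.692636, -1.083763), (dp/dtau, dq/dtau) = (-0.413513, -1.507087); Gamma_ppp = 0.520288, Gamma_ppq = -0.485254, Gamma_pqq = 0.663560, Gamma_qpp = -0.174972, Gamma_qpq = 0.069038, Gamma_qqq = -0.592293; k4 = (-0.413513, -1.507087, -0.991295, 1.289152)
  Y <- Y + (h/6)(k1 + 2k2 + 2k3 + k4): p = 0.6926, q = -1.0837, dp/dtau = -0.4133, dq/dtau = -1.5072

Answer: p = 0.6926, q = -1.0837, dp/dtau = -0.4133, dq/dtau = -1.5072


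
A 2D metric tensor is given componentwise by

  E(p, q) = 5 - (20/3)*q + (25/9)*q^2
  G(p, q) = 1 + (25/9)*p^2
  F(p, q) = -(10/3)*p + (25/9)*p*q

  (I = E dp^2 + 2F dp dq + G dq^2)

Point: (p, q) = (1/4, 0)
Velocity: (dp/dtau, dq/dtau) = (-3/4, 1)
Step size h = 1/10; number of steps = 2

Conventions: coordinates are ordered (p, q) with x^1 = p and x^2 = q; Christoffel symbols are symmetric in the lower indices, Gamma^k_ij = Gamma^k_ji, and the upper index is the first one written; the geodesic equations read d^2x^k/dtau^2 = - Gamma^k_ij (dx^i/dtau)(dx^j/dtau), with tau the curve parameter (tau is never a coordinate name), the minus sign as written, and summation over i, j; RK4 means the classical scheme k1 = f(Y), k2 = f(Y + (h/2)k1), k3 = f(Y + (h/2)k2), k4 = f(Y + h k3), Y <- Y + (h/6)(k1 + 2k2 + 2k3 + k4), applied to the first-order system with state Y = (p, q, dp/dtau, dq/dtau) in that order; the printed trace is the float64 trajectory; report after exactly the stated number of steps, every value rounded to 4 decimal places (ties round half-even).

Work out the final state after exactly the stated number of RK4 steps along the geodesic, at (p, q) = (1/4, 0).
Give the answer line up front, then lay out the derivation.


Answer: p = 0.0775, q = 0.2038, dp/dtau = -0.9931, dq/dtau = 1.0355

f(Y) = (dp/dtau, dq/dtau, -Gamma^p_ij Y'^i Y'^j, -Gamma^q_ij Y'^i Y'^j) with the Gammas evaluated at the stage position; h = 0.100000; intermediate values shown to 6 dp
step 0: p = 0.2500, q = 0.0000, dp/dtau = -0.7500, dq/dtau = 1.0000
step 1:
  k1: at (p, q) = (0.250000, 0.000000), (dp/dtau, dq/dtau) = (-0.750000, 1.000000); Gamma_ppp = 0.000000, Gamma_ppq = -0.644295, Gamma_pqq = 0.000000, Gamma_qpp = 0.000000, Gamma_qpq = 0.134228, Gamma_qqq = 0.000000; k1 = (-0.750000, 1.000000, -0.966443, 0.201342)
  k2: at (p, q) = (0.212500, 0.050000), (dp/dtau, dq/dtau) = (-0.798322, 1.010067); Gamma_ppp = 0.000000, Gamma_ppq = -0.665642, Gamma_pqq = 0.000000, Gamma_qpp = 0.000000, Gamma_qpq = 0.122999, Gamma_qqq = 0.000000; k2 = (-0.798322, 1.010067, -1.073492, 0.198363)
  k3: at (p, q) = (0.210084, 0.050503), (dp/dtau, dq/dtau) = (-0.803675, 1.009918); Gamma_ppp = 0.000000, Gamma_ppq = -0.666190, Gamma_pqq = 0.000000, Gamma_qpp = 0.000000, Gamma_qpq = 0.121754, Gamma_qqq = 0.000000; k3 = (-0.803675, 1.009918, -1.081421, 0.197642)
  k4: at (p, q) = (0.169633, 0.100992), (dp/dtau, dq/dtau) = (-0.858142, 1.019764); Gamma_ppp = 0.000000, Gamma_ppq = -0.688345, Gamma_pqq = 0.000000, Gamma_qpp = 0.000000, Gamma_qpq = 0.106246, Gamma_qqq = 0.000000; k4 = (-0.858142, 1.019764, -1.204746, 0.185953)
  Y <- Y + (h/6)(k1 + 2k2 + 2k3 + k4): p = 0.1698, q = 0.1010, dp/dtau = -0.8580, dq/dtau = 1.0197
step 2:
  k1: at (p, q) = (0.169798, 0.100996), (dp/dtau, dq/dtau) = (-0.858017, 1.019655); Gamma_ppp = 0.000000, Gamma_ppq = -0.688322, Gamma_pqq = 0.000000, Gamma_qpp = 0.000000, Gamma_qpq = 0.106347, Gamma_qqq = 0.000000; k1 = (-0.858017, 1.019655, -1.204401, 0.186082)
  k2: at (p, q) = (0.126897, 0.151978), (dp/dtau, dq/dtau) = (-0.918237, 1.028959); Gamma_ppp = 0.000000, Gamma_ppq = -0.710787, Gamma_pqq = 0.000000, Gamma_qpp = 0.000000, Gamma_qpq = 0.086064, Gamma_qqq = 0.000000; k2 = (-0.918237, 1.028959, -1.343144, 0.162631)
  k3: at (p, q) = (0.123886, 0.152444), (dp/dtau, dq/dtau) = (-0.925174, 1.027787); Gamma_ppp = 0.000000, Gamma_ppq = -0.711306, Gamma_pqq = 0.000000, Gamma_qpp = 0.000000, Gamma_qpq = 0.084120, Gamma_qqq = 0.000000; k3 = (-0.925174, 1.027787, -1.352736, 0.159977)
  k4: at (p, q) = (0.077280, 0.203774), (dp/dtau, dq/dtau) = (-0.993291, 1.035653); Gamma_ppp = 0.000000, Gamma_ppq = -0.733361, Gamma_pqq = 0.000000, Gamma_qpp = 0.000000, Gamma_qpq = 0.056889, Gamma_qqq = 0.000000; k4 = (-0.993291, 1.035653, -1.508823, 0.117044)
  Y <- Y + (h/6)(k1 + 2k2 + 2k3 + k4): p = 0.0775, q = 0.2038, dp/dtau = -0.9931, dq/dtau = 1.0355


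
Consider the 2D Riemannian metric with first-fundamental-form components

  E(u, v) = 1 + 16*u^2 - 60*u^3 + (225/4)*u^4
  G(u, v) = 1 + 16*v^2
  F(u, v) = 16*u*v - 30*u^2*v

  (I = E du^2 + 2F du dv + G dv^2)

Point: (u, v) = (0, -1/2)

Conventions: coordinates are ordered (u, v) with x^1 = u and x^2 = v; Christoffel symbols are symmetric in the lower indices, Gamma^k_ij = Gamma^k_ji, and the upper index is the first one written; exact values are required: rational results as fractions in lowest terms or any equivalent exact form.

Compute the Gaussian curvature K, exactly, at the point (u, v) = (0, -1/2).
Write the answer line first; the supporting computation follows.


Answer: K = 16/25

E = 1, F = 0, G = 5, EG - F^2 = 5 at the point
E_u = 0, E_v = 0, F_u = -8, F_v = 0, G_u = 0, G_v = -16
E_vv = 0, F_uv = 16, G_uu = 0
Brioschi: K = (det M1 - det M2) / (EG - F^2)^2 with the standard first/second-derivative matrices M1, M2.
M1 = [[-E_vv/2 + F_uv - G_uu/2, E_u/2, F_u - E_v/2], [F_v - G_u/2, E, F], [G_v/2, F, G]] = [[16, 0, -8], [0, 1, 0], [-8, 0, 5]]; det M1 = 16
M2 = [[0, E_v/2, G_u/2], [E_v/2, E, F], [G_u/2, F, G]] = [[0, 0, 0], [0, 1, 0], [0, 0, 5]]; det M2 = 0
det M1 - det M2 = 16; K = 16 / (5)^2 = 16/25


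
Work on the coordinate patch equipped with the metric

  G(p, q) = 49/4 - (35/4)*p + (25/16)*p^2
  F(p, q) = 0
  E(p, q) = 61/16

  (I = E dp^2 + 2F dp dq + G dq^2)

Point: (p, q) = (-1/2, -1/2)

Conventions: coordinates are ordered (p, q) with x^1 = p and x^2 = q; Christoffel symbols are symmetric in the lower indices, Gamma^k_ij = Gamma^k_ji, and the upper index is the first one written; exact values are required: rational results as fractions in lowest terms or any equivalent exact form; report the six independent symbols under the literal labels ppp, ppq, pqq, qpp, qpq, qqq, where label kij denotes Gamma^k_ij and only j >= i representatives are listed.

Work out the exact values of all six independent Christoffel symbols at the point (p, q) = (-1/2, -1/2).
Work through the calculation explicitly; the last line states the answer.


E = 61/16, F = 0, G = 1089/64 at the point
E_p = 0, E_q = 0, F_p = 0, F_q = 0, G_p = -165/16, G_q = 0
EG - F^2 = 66429/1024;  g^inv = (1024/66429) * [[1089/64, 0], [0, 61/16]]
first-kind symbols [ij,l] = (1/2)(d_i g_jl + d_j g_il - d_l g_ij): [pp,p] = E_p/2 = 0, [pp,q] = F_p - E_q/2 = 0, [pq,p] = E_q/2 = 0, [pq,q] = G_p/2 = -165/32, [qq,p] = F_q - G_p/2 = 165/32, [qq,q] = G_q/2 = 0
Gamma^p_ij = (G*[ij,p] - F*[ij,q])/(EG - F^2), Gamma^q_ij = (E*[ij,q] - F*[ij,p])/(EG - F^2)

Answer: Gamma_ppp = 0, Gamma_ppq = 0, Gamma_pqq = 165/122, Gamma_qpp = 0, Gamma_qpq = -10/33, Gamma_qqq = 0


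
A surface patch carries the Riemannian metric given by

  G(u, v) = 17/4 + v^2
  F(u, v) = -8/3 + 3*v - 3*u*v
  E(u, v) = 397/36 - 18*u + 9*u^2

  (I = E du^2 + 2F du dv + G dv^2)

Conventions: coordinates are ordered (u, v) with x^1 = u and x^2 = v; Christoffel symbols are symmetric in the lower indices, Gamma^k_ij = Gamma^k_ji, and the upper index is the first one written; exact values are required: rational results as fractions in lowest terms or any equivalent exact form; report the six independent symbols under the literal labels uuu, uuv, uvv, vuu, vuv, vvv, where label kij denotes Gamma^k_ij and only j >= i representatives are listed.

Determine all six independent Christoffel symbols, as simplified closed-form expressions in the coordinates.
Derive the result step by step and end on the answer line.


E = 397/36 - 18*u + 9*u^2; F = -8/3 + 3*v - 3*u*v; G = 17/4 + v^2
Gamma^k_ij = (1/2) g^{kl} (d_i g_jl + d_j g_il - d_l g_ij), with g^inv = (1/(EG-F^2)) [[G, -F], [-F, E]]
first partials: E_u = -18 + 18*u, E_v = 0, F_u = -3*v, F_v = 3 - 3*u, G_u = 0, G_v = 2*v
D = EG - F^2 = 5725/144 + 16*v - (153/2)*u + (73/36)*v^2 - 16*u*v + (153/4)*u^2
expanded: Gamma^u_uu = (G E_u - 2F F_u + F E_v)/(2D), Gamma^u_uv = (G E_v - F G_u)/(2D), Gamma^u_vv = (2G F_v - G G_u - F G_v)/(2D), Gamma^v_uu = (2E F_u - E E_v - F E_u)/(2D), Gamma^v_uv = (E G_u - F E_v)/(2D), Gamma^v_vv = (E G_v - 2F F_v + F G_u)/(2D); substitute and cancel common factors

Answer: Gamma_uuu = (5508*u - 1152*v - 5508)/(5508*u^2 - 2304*u*v - 11016*u + 292*v^2 + 2304*v + 5725), Gamma_uuv = 0, Gamma_uvv = (-1836*u + 384*v + 1836)/(5508*u^2 - 2304*u*v - 11016*u + 292*v^2 + 2304*v + 5725), Gamma_vuu = (3456*u - 876*v - 3456)/(5508*u^2 - 2304*u*v - 11016*u + 292*v^2 + 2304*v + 5725), Gamma_vuv = 0, Gamma_vvv = (-1152*u + 292*v + 1152)/(5508*u^2 - 2304*u*v - 11016*u + 292*v^2 + 2304*v + 5725)


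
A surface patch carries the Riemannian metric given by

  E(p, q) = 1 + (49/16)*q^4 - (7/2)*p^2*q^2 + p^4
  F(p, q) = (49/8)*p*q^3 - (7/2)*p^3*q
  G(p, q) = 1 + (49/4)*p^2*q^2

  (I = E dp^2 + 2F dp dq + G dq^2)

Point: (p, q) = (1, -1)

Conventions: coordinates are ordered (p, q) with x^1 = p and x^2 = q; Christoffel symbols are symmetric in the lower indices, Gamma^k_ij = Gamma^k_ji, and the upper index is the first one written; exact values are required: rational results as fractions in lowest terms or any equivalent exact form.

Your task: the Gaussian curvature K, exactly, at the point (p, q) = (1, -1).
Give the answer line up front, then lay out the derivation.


Answer: K = -4928/48841

E = 25/16, F = -21/8, G = 53/4, EG - F^2 = 221/16 at the point
E_p = -3, E_q = -21/4, F_p = 35/8, F_q = 119/8, G_p = 49/2, G_q = -49/2
E_qq = 119/4, F_pq = 63/8, G_pp = 49/2
K follows from Brioschi's formula, (det M1 - det M2)/(EG - F^2)^2.
M1 = [[-E_qq/2 + F_pq - G_pp/2, E_p/2, F_p - E_q/2], [F_q - G_p/2, E, F], [G_q/2, F, G]] = [[-77/4, -3/2, 7], [21/8, 25/16, -21/8], [-49/4, -21/8, 53/4]]; det M1 = -11277/64
M2 = [[0, E_q/2, G_p/2], [E_q/2, E, F], [G_p/2, F, G]] = [[0, -21/8, 49/4], [-21/8, 25/16, -21/8], [49/4, -21/8, 53/4]]; det M2 = -10045/64
det M1 - det M2 = -77/4; K = -77/4 / (221/16)^2 = -4928/48841


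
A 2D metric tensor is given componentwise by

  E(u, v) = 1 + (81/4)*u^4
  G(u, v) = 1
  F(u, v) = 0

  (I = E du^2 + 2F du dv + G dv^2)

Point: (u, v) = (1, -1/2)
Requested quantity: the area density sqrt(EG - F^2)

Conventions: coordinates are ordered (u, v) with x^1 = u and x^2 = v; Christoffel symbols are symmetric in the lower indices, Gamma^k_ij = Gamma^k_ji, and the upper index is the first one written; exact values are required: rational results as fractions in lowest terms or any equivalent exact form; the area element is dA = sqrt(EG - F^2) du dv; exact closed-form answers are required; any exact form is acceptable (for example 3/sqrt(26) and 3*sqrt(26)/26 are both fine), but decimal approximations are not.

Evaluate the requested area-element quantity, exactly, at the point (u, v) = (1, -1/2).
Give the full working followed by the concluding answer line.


E = 85/4, F = 0, G = 1; EG - F^2 = 85/4

Answer: sqrt(EG - F^2) = sqrt(85)/2


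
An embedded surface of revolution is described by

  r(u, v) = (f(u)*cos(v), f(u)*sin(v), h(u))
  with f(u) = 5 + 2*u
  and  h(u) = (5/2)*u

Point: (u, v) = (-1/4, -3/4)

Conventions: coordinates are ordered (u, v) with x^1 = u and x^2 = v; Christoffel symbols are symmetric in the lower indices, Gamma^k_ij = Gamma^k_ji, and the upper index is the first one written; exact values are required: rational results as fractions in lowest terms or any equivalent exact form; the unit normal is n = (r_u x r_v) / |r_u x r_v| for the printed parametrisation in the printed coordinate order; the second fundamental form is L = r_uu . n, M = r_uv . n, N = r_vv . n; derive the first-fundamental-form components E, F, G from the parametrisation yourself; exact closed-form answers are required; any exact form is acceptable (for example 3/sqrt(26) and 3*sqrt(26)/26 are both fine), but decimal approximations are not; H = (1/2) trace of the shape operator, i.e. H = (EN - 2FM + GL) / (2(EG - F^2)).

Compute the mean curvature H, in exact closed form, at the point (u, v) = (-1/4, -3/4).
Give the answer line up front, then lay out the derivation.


Answer: H = 5*sqrt(41)/369

f = 9/2, f' = 2, f'' = 0, h' = 5/2, h'' = 0
E = 41/4, F = 0, G = 81/4; answer radicand W^2 = 41/4
unnormalised second-form numerators: l = 0, m = 0, n = 45/4; L = l/sqrt(41/4), and similarly M = m/sqrt(W^2), N = n/sqrt(W^2)
H = (E*n - 2*F*m + G*l) / (2*(EG - F^2)*sqrt(W^2)); E*n - 2*F*m + G*l = 1845/16, EG - F^2 = 3321/16, so H = (5/18)/sqrt(41/4)


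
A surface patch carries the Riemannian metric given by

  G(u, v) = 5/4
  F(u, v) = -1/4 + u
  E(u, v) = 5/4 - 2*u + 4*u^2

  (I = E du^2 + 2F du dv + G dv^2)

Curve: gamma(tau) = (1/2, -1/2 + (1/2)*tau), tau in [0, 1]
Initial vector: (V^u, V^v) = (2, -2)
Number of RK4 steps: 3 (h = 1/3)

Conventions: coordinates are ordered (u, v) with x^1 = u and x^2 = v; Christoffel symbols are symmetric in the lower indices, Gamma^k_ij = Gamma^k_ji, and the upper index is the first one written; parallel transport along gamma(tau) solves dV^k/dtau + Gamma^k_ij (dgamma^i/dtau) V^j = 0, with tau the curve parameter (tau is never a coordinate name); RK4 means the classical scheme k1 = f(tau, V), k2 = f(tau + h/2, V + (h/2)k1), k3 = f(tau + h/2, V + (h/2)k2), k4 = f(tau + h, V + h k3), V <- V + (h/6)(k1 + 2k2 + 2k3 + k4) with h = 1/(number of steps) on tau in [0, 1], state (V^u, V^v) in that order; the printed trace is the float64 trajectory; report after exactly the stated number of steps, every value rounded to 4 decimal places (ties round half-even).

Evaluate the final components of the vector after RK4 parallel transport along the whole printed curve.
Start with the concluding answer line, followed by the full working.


Answer: V^u = 2.0000, V^v = -2.0000

gamma'(tau) = (0, 1/2); f(tau, V)^k = -Gamma^k_ij(gamma(tau)) gamma'^i(tau) V^j; h = 1/3; intermediate values shown to 6 dp
curve data and Christoffel symbols at the stage parameters:
  tau = 0.000000: gamma = (0.500000, -0.500000), gamma' = (0.000000, 0.500000); Gamma_uuu = 0.666667, Gamma_uuv = 0.000000, Gamma_uvv = 0.000000, Gamma_vuu = 0.666667, Gamma_vuv = 0.000000, Gamma_vvv = 0.000000
  tau = 0.166667: gamma = (0.500000, -0.416667), gamma' = (0.000000, 0.500000); Gamma_uuu = 0.666667, Gamma_uuv = 0.000000, Gamma_uvv = 0.000000, Gamma_vuu = 0.666667, Gamma_vuv = 0.000000, Gamma_vvv = 0.000000
  tau = 0.333333: gamma = (0.500000, -0.333333), gamma' = (0.000000, 0.500000); Gamma_uuu = 0.666667, Gamma_uuv = 0.000000, Gamma_uvv = 0.000000, Gamma_vuu = 0.666667, Gamma_vuv = 0.000000, Gamma_vvv = 0.000000
  tau = 0.500000: gamma = (0.500000, -0.250000), gamma' = (0.000000, 0.500000); Gamma_uuu = 0.666667, Gamma_uuv = 0.000000, Gamma_uvv = 0.000000, Gamma_vuu = 0.666667, Gamma_vuv = 0.000000, Gamma_vvv = 0.000000
  tau = 0.666667: gamma = (0.500000, -0.166667), gamma' = (0.000000, 0.500000); Gamma_uuu = 0.666667, Gamma_uuv = 0.000000, Gamma_uvv = 0.000000, Gamma_vuu = 0.666667, Gamma_vuv = 0.000000, Gamma_vvv = 0.000000
  tau = 0.833333: gamma = (0.500000, -0.083333), gamma' = (0.000000, 0.500000); Gamma_uuu = 0.666667, Gamma_uuv = 0.000000, Gamma_uvv = 0.000000, Gamma_vuu = 0.666667, Gamma_vuv = 0.000000, Gamma_vvv = 0.000000
  tau = 1.000000: gamma = (0.500000, 0.000000), gamma' = (0.000000, 0.500000); Gamma_uuu = 0.666667, Gamma_uuv = 0.000000, Gamma_uvv = 0.000000, Gamma_vuu = 0.666667, Gamma_vuv = 0.000000, Gamma_vvv = 0.000000
step 0: V^u = 2.0000, V^v = -2.0000
step 1: k1 = (0.000000, 0.000000), k2 = (0.000000, 0.000000), k3 = (0.000000, 0.000000), k4 = (0.000000, 0.000000); V <- V + (h/6)(k1 + 2k2 + 2k3 + k4): V^u = 2.0000, V^v = -2.0000
step 2: k1 = (0.000000, 0.000000), k2 = (0.000000, 0.000000), k3 = (0.000000, 0.000000), k4 = (0.000000, 0.000000); V <- V + (h/6)(k1 + 2k2 + 2k3 + k4): V^u = 2.0000, V^v = -2.0000
step 3: k1 = (0.000000, 0.000000), k2 = (0.000000, 0.000000), k3 = (0.000000, 0.000000), k4 = (0.000000, 0.000000); V <- V + (h/6)(k1 + 2k2 + 2k3 + k4): V^u = 2.0000, V^v = -2.0000


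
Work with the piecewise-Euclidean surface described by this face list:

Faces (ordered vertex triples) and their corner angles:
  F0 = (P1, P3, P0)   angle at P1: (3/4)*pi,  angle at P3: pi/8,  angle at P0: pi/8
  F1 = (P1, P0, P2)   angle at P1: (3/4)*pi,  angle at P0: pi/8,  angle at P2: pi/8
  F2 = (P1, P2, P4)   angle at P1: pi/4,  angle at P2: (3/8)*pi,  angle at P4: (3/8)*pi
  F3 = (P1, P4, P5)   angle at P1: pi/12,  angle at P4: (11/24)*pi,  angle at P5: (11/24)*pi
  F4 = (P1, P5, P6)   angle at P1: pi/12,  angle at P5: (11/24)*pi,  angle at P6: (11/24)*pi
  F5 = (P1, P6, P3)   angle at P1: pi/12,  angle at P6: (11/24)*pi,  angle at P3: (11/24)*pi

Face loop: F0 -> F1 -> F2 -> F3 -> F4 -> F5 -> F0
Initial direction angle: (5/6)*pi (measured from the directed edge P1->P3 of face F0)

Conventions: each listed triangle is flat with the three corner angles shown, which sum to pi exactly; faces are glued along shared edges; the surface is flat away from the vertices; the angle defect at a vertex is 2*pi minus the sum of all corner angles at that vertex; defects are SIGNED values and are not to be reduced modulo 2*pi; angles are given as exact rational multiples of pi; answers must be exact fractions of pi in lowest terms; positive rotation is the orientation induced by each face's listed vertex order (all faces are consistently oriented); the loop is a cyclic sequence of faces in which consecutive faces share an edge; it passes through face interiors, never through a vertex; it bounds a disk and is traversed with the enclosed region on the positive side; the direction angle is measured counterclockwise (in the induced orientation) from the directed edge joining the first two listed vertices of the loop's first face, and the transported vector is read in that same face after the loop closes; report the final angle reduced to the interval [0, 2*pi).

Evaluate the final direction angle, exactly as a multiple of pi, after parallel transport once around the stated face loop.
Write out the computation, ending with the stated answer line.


enclosed vertex P1: corner angles sum to 2*pi, defect = 2*pi - 2*pi = 0
summing the enclosed defects onto the initial angle, mod 2*pi in the induced orientation:
final angle = (5/6)*pi + 0 = (5/6)*pi (mod 2*pi)

Answer: final direction angle = (5/6)*pi


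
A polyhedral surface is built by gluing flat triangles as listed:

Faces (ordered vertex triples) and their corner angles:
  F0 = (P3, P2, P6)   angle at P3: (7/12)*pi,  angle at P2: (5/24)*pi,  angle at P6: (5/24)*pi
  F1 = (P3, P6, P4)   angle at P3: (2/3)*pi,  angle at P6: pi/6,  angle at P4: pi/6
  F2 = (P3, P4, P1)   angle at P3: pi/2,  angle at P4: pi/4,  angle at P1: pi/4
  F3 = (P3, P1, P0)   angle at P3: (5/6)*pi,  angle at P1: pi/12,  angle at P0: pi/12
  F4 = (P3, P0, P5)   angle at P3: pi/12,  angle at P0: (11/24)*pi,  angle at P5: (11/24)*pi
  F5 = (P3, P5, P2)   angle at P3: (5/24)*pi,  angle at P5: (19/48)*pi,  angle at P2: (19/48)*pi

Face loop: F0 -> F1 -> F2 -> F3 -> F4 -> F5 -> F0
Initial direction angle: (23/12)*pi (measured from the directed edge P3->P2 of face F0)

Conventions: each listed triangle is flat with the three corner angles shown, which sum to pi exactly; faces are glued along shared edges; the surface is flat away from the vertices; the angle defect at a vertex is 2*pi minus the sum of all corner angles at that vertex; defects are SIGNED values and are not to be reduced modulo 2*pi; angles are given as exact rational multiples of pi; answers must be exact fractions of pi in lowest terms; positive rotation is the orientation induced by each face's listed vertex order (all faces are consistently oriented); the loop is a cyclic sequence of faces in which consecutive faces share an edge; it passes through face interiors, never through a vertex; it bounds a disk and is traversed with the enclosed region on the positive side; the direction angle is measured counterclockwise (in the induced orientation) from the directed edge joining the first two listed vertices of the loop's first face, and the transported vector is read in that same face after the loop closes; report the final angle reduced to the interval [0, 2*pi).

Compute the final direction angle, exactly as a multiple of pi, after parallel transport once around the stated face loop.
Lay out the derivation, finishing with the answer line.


enclosed vertex P3: corner angles sum to (23/8)*pi, defect = 2*pi - (23/8)*pi = (-7/8)*pi
holonomy = initial angle + sum of enclosed defects (mod 2*pi), positive in the induced orientation
final angle = (23/12)*pi - (7/8)*pi = (25/24)*pi (mod 2*pi)

Answer: final direction angle = (25/24)*pi


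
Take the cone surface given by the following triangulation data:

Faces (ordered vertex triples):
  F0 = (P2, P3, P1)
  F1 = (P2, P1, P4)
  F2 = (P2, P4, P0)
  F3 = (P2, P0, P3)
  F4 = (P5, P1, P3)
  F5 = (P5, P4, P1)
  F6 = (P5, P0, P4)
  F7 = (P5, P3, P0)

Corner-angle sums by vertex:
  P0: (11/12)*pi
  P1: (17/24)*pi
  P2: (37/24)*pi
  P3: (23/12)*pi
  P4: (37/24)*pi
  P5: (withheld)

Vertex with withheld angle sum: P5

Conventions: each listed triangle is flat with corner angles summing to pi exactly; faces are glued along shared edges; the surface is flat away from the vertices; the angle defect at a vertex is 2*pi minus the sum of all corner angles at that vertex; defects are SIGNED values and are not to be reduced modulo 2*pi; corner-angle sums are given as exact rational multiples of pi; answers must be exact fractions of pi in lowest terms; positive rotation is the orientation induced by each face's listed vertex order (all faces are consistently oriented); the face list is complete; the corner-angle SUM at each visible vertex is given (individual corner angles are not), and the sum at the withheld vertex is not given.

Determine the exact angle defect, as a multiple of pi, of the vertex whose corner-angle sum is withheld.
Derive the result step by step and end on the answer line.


V = 6, E = 12, F = 8; chi = V - E + F = 2
Gauss-Bonnet: total defect = 2*pi*chi = 4*pi; visible defects sum to (27/8)*pi

Answer: defect(P5) = (5/8)*pi


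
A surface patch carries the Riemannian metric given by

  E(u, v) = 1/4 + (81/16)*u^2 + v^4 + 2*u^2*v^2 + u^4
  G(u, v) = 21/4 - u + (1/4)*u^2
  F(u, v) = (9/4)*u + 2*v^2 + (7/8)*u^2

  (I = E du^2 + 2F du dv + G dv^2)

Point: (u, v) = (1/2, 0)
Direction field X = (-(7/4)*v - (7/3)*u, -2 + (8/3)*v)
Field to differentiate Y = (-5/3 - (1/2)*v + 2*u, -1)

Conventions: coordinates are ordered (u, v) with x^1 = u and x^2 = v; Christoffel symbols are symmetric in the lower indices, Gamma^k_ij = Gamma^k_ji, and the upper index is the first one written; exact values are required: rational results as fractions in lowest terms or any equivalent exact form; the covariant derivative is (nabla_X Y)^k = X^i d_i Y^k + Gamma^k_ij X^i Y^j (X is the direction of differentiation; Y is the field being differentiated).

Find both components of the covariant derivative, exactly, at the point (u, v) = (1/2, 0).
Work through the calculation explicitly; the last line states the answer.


E = 101/64, F = 43/32, G = 77/16 at the point
E_u = 89/16, E_v = 0, F_u = 25/8, F_v = 0, G_u = -3/4, G_v = 0
EG - F^2 = 741/128;  g^inv = (128/741) * [[77/16, -43/32], [-43/32, 101/64]]
first-kind symbols [ij,l] = (1/2)(d_i g_jl + d_j g_il - d_l g_ij): [uu,u] = E_u/2 = 89/32, [uu,v] = F_u - E_v/2 = 25/8, [uv,u] = E_v/2 = 0, [uv,v] = G_u/2 = -3/8, [vv,u] = F_v - G_u/2 = 3/8, [vv,v] = G_v/2 = 0
Gamma^u_ij = (G*[ij,u] - F*[ij,v])/(EG - F^2), Gamma^v_ij = (E*[ij,v] - F*[ij,u])/(EG - F^2)
Gamma_uuu = 4703/2964, Gamma_uuv = 43/494, Gamma_uvv = 77/247, Gamma_vuu = 1223/5928, Gamma_vuv = -101/988, Gamma_vvv = -43/494
X = (-7/6, -2), Y = (-2/3, -1) at the point

Answer: (nabla_X Y)^u = 9895/13338, (nabla_X Y)^v = -7181/26676
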